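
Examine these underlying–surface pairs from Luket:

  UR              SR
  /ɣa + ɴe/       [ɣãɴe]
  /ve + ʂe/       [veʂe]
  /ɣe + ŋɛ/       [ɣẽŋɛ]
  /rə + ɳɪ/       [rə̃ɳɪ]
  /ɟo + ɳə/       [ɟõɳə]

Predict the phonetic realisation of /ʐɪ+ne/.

The data show regressive nasality assimilation (vowel nasalisation): /a/ → [ã] before /ɴ/; /e/ → [ẽ] before /ŋ/; /ə/ → [ə̃] before /ɳ/; /o/ → [õ] before /ɳ/ — a vowel is nasalised by an immediately following nasal consonant.
No change occurs in [veʂe] because the vowel at the boundary is adjacent to an oral consonant, not a nasal (/e/ next to /ʂ/).
/ɪ/ sits next to the nasal /n/ and is therefore nasalised to [ɪ̃].

[ʐɪ̃ne]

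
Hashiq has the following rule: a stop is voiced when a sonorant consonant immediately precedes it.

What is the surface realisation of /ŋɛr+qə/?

The rule targets /q/ (voiceless uvular stop), which sits after the trigger /r/ (voiced).
The voiced uvular stop is [ɢ], so /q/ → [ɢ].

[ŋɛrɢə]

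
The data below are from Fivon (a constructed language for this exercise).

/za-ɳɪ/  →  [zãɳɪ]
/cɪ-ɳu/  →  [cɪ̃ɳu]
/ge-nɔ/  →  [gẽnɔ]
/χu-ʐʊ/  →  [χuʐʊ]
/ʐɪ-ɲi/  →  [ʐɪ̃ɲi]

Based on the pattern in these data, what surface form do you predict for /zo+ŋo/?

The data show regressive nasality assimilation (vowel nasalisation): /a/ → [ã] before /ɳ/; /ɪ/ → [ɪ̃] before /ɳ/; /e/ → [ẽ] before /n/; /ɪ/ → [ɪ̃] before /ɲ/ — a vowel is nasalised by an immediately following nasal consonant.
No change occurs in [χuʐʊ] because the vowel at the boundary is adjacent to an oral consonant, not a nasal (/u/ next to /ʐ/).
/o/ sits next to the nasal /ŋ/ and is therefore nasalised to [õ].

[zõŋo]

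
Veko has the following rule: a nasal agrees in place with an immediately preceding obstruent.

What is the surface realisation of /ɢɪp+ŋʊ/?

[ɢɪpmʊ]

/ŋ/ is a voiced velar nasal. The preceding trigger /p/ is bilabial, so /ŋ/ must become bilabial as well.
The voiced bilabial nasal is [m], so /ŋ/ → [m].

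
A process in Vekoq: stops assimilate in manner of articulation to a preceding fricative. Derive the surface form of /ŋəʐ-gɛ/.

/g/ is a voiced velar stop. The preceding trigger /ʐ/ is a fricative, so /g/ must become a fricative as well.
A voiced velar fricative is [ɣ], so the surface segment is [ɣ].

[ŋəʐɣɛ]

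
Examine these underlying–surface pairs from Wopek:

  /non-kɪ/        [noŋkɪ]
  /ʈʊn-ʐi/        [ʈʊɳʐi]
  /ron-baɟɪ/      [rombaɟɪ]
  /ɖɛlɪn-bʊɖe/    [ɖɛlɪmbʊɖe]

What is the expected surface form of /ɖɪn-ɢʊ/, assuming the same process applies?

[ɖɪɴɢʊ]

The data show regressive place assimilation: /n/ → [ŋ] before /k/; /n/ → [ɳ] before /ʐ/; /n/ → [m] before /b/. In each pair only place changes, matching the following consonant, while manner and voice stay constant.
The rule targets /n/ (voiced alveolar nasal), which sits before the trigger /ɢ/ (uvular).
The voiced uvular nasal is [ɴ], so /n/ → [ɴ].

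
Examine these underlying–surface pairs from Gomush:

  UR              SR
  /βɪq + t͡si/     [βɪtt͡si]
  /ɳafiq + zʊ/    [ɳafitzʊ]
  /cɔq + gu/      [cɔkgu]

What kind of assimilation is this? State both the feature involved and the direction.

regressive place assimilation

Comparing underlying and surface forms, /q/ → [t] is the alternation; the neighbouring /t͡s/ is constant.
The change uvular → alveolar matches the place of the following /t͡s/, identifying this as place assimilation.
Manner and voice are unchanged, so the assimilation is partial, not total.
The other alternating forms pattern the same way: /q/ → [t] before /z/ (uvular → alveolar, matching alveolar); /q/ → [k] before /g/ (uvular → velar, matching velar) — only place changes, and always toward the following segment.
Since the segment that changes precedes the conditioning segment, the assimilation is regressive.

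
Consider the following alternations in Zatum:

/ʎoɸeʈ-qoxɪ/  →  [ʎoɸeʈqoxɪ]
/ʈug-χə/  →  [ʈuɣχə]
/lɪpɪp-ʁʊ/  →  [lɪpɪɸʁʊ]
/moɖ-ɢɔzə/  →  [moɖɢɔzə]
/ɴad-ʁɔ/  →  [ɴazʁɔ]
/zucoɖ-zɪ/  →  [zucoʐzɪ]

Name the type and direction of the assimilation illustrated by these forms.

Comparing underlying and surface forms, /g/ → [ɣ] is the alternation; the neighbouring /χ/ is constant.
/g/ is a stop while /χ/ is a fricative; the output [ɣ] is a fricative, matching the trigger — so the feature that spreads is manner.
Place and voice are unchanged, so the assimilation is partial, not total.
The other alternating forms pattern the same way: /p/ → [ɸ] before /ʁ/ (stop → fricative, matching a fricative); /d/ → [z] before /ʁ/ (stop → fricative, matching a fricative); /ɖ/ → [ʐ] before /z/ (stop → fricative, matching a fricative) — only manner changes, and always toward the following segment.
No alternation appears in [ʎoɸeʈqoxɪ], [moɖɢɔzə]: there the adjacent consonants already agree in manner (/ʈ/ and /q/ are both stops; /ɖ/ and /ɢ/ are both stops), so these forms are consistent with the same rule.
Since the segment that changes precedes the conditioning segment, the assimilation is regressive.

regressive manner assimilation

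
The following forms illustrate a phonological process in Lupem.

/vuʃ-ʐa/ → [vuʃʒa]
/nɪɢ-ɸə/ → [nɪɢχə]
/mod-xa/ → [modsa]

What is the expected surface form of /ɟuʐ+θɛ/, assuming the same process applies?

[ɟuʐʂɛ]

The data show progressive place assimilation: /ʐ/ → [ʒ] after /ʃ/; /ɸ/ → [χ] after /ɢ/; /x/ → [s] after /d/. In each pair only place changes, matching the preceding consonant, while manner and voice stay constant.
The rule targets /θ/ (voiceless dental fricative), which sits after the trigger /ʐ/ (retroflex).
A voiceless retroflex fricative is [ʂ], so the surface segment is [ʂ].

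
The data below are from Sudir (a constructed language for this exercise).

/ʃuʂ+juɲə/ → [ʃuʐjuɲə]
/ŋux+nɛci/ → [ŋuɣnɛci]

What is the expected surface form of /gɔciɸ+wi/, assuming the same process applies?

[gɔciβwi]

The data show regressive voicing assimilation: /ʂ/ → [ʐ] before /j/; /x/ → [ɣ] before /n/. In each pair only voicing changes, matching the following consonant, while place and manner stay constant.
/ɸ/ is a voiceless bilabial fricative. The following trigger /w/ is voiced, so /ɸ/ must become voiced as well.
Changing only its voicing to voiced gives [β] — the voiced bilabial fricative.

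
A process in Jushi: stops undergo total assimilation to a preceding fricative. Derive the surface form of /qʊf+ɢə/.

[qʊffə]

/ɢ/ is the segment targeted by the rule; it sits immediately after /f/, so it assimilates completely and surfaces as [f].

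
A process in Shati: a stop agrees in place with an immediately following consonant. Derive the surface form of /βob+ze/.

[βodze]

/b/ is a voiced bilabial stop. The following trigger /z/ is alveolar, so /b/ must become alveolar as well.
Changing only its place to alveolar gives [d] — the voiced alveolar stop.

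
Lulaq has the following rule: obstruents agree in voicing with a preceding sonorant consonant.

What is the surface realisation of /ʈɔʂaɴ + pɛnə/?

[ʈɔʂaɴbɛnə]

The rule targets /p/ (voiceless bilabial stop), which sits after the trigger /ɴ/ (voiced).
A voiced bilabial stop is [b], so the surface segment is [b].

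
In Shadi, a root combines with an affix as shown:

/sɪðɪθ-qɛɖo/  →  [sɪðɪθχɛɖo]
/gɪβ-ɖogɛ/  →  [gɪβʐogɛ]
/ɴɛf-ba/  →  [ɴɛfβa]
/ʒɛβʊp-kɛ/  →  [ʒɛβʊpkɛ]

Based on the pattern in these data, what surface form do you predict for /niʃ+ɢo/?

The data show progressive manner assimilation: /q/ → [χ] after /θ/; /ɖ/ → [ʐ] after /β/; /b/ → [β] after /f/. In each pair only manner changes, matching the preceding consonant, while place and voice stay constant.
Nothing changes in [ʒɛβʊpkɛ]: there the adjacent consonants already agree in manner (/k/ and /p/ are both stops), so this form is consistent with the same rule.
The rule targets /ɢ/ (voiced uvular stop), which sits after the trigger /ʃ/ (fricative).
The voiced uvular fricative is [ʁ], so /ɢ/ → [ʁ].

[niʃʁo]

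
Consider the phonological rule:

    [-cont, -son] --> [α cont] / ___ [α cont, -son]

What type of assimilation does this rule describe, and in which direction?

The rule copies [cont] (continuancy) from the environment onto the target stops; since [±cont] encodes the stop/fricative manner contrast, the assimilating dimension is manner.
Since the environment is written after the underscore, the trigger follows the target; the direction is regressive.

regressive manner assimilation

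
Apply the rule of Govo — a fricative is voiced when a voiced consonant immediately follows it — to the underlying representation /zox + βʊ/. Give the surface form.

[zoɣβʊ]

/x/ is a voiceless velar fricative. The following trigger /β/ is voiced, so /x/ must become voiced as well.
The voiced velar fricative is [ɣ], so /x/ → [ɣ].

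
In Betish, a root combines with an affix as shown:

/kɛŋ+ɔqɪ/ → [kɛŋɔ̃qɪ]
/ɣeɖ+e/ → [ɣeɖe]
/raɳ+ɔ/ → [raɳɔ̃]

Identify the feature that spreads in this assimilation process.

nasality

The vowel /ɔ/ surfaces as nasalised [ɔ̃] next to the preceding nasal /ŋ/ — it has acquired the [+nasal] feature of its neighbour.
Likewise in the remaining data: /ɔ/ → [ɔ̃] after /ɳ/ — each time a vowel is nasalised next to a preceding nasal.
No change occurs in [ɣeɖe] because the vowel at the boundary is adjacent to an oral consonant, not a nasal (/e/ next to /ɖ/).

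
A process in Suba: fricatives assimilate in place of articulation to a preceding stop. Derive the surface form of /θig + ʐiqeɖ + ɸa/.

[θigɣiqeɖʂa]

The rule targets /ʐ/ (voiced retroflex fricative), which sits after the trigger /g/ (velar).
The voiced velar fricative is [ɣ], so /ʐ/ → [ɣ].
At the second juncture, /ɸ/ likewise becomes [ʂ] adjacent to /ɖ/.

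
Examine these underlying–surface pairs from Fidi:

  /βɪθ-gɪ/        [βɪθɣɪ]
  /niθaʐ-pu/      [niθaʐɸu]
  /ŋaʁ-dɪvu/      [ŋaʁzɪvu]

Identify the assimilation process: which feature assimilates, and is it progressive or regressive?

The segment that alternates is /g/, which surfaces as [ɣ] when adjacent to /θ/.
The change stop → fricative matches the manner of the preceding /θ/, identifying this as manner assimilation.
Place and voice are unchanged, so the assimilation is partial, not total.
The same holds elsewhere in the data: /p/ → [ɸ] after /ʐ/ (stop → fricative, matching a fricative); /d/ → [z] after /ʁ/ (stop → fricative, matching a fricative) — only manner changes, and always toward the preceding segment.
The trigger is the preceding segment, so the direction is progressive (perseverative).

progressive manner assimilation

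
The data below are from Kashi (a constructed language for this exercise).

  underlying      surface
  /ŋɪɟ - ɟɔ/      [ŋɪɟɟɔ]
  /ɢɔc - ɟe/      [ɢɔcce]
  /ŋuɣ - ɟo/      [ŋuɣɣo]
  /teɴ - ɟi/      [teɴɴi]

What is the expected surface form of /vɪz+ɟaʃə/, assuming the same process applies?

The data show progressive total assimilation (/ɟ/ → [c] after /c/; /ɟ/ → [ɣ] after /ɣ/; /ɟ/ → [ɴ] after /ɴ/): in every case the target segment becomes identical to its preceding neighbour, copying more than a single feature.
In [ŋɪɟɟɔ] the two consonants at the boundary are already identical (/ɟ/ + /ɟ/), so the rule applies vacuously and nothing changes.
/ɟ/ is the segment targeted by the rule; it sits immediately after /z/, so it assimilates completely and surfaces as [z].

[vɪzzaʃə]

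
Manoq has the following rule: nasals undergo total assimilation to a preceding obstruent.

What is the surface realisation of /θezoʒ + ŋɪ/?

[θezoʒʒɪ]

/ŋ/ is the segment targeted by the rule; it sits immediately after /ʒ/, so it assimilates completely and surfaces as [ʒ].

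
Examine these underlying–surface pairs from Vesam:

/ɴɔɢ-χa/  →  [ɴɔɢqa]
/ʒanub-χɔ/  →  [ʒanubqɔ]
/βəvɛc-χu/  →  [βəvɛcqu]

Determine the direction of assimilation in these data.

Underlying /χ/ is realised as [q] next to /ɢ/; /ɢ/ itself does not change.
/χ/ is a fricative while /ɢ/ is a stop; the output [q] is a stop, matching the trigger — so the feature that spreads is manner.
The same holds elsewhere in the data: /χ/ → [q] after /b/ (fricative → stop, matching a stop); /χ/ → [q] after /c/ (fricative → stop, matching a stop) — only manner changes, and always toward the preceding segment.
Since the segment that changes follows the conditioning segment, the assimilation is progressive.

progressive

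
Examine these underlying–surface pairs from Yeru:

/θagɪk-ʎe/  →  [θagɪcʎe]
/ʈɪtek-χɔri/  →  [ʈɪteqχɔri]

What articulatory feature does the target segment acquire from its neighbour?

The segment that alternates is /k/, which surfaces as [c] when adjacent to /ʎ/.
The change velar → palatal matches the place of the following /ʎ/, identifying this as place assimilation.
The same holds elsewhere in the data: /k/ → [q] before /χ/ (velar → uvular, matching uvular) — only place changes, and always toward the following segment.

place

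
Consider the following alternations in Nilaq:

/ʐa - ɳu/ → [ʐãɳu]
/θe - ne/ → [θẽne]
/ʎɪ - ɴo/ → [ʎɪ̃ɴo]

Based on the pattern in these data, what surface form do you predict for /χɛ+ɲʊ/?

The data show regressive nasality assimilation (vowel nasalisation): /a/ → [ã] before /ɳ/; /e/ → [ẽ] before /n/; /ɪ/ → [ɪ̃] before /ɴ/ — a vowel is nasalised by an immediately following nasal consonant.
/ɛ/ sits next to the nasal /ɲ/ and is therefore nasalised to [ɛ̃].

[χɛ̃ɲʊ]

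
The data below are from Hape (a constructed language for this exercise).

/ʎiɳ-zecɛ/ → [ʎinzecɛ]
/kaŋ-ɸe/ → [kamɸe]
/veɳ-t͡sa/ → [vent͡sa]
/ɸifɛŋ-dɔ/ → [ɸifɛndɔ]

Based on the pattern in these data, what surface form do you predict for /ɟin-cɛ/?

[ɟiɲcɛ]

The data show regressive place assimilation: /ɳ/ → [n] before /z/; /ŋ/ → [m] before /ɸ/; /ɳ/ → [n] before /t͡s/; /ŋ/ → [n] before /d/. In each pair only place changes, matching the following consonant, while manner and voice stay constant.
The rule targets /n/ (voiced alveolar nasal), which sits before the trigger /c/ (palatal).
A voiced palatal nasal is [ɲ], so the surface segment is [ɲ].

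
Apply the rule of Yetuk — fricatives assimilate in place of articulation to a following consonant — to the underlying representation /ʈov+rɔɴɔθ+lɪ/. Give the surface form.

/v/ is a voiced labiodental fricative. The following trigger /r/ is alveolar, so /v/ must become alveolar as well.
A voiced alveolar fricative is [z], so the surface segment is [z].
The same rule applies at the second boundary: /θ/ → [s] next to /l/.

[ʈozrɔɴɔslɪ]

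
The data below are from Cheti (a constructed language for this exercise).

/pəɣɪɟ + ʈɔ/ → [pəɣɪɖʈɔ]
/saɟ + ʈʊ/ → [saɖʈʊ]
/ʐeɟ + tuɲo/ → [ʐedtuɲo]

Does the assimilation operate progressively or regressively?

Comparing underlying and surface forms, /ɟ/ → [ɖ] is the alternation; the neighbouring /ʈ/ is constant.
/ɟ/ is palatal while /ʈ/ is retroflex; the output [ɖ] is retroflex, matching the trigger — so the feature that spreads is place.
Checking the remaining alternation: /ɟ/ → [d] before /t/ (palatal → alveolar, matching alveolar) — only place changes, and always toward the following segment.
Since the segment that changes precedes the conditioning segment, the assimilation is regressive.

regressive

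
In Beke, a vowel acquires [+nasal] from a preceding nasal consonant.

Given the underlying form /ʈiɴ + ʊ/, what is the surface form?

[ʈiɴʊ̃]

/ʊ/ sits next to the nasal /ɴ/ and is therefore nasalised to [ʊ̃].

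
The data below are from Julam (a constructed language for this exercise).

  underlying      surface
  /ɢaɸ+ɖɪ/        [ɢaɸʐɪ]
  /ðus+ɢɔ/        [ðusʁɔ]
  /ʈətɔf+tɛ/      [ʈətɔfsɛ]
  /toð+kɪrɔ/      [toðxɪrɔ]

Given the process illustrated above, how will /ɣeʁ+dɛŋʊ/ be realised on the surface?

The data show progressive manner assimilation: /ɖ/ → [ʐ] after /ɸ/; /ɢ/ → [ʁ] after /s/; /t/ → [s] after /f/; /k/ → [x] after /ð/. In each pair only manner changes, matching the preceding consonant, while place and voice stay constant.
/d/ is a voiced alveolar stop. The preceding trigger /ʁ/ is a fricative, so /d/ must become a fricative as well.
A voiced alveolar fricative is [z], so the surface segment is [z].

[ɣeʁzɛŋʊ]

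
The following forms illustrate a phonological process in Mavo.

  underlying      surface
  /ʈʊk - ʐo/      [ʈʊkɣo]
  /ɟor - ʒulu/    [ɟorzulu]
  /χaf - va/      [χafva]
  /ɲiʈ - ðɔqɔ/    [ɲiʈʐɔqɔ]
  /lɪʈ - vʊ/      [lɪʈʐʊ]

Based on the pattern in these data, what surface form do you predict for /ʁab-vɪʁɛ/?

The data show progressive place assimilation: /ʐ/ → [ɣ] after /k/; /ʒ/ → [z] after /r/; /ð/ → [ʐ] after /ʈ/; /v/ → [ʐ] after /ʈ/. In each pair only place changes, matching the preceding consonant, while manner and voice stay constant.
Nothing changes in [χafva]: there the adjacent consonants already agree in place (/v/ and /f/ are both labiodental), so this form is consistent with the same rule.
The rule targets /v/ (voiced labiodental fricative), which sits after the trigger /b/ (bilabial).
A voiced bilabial fricative is [β], so the surface segment is [β].

[ʁabβɪʁɛ]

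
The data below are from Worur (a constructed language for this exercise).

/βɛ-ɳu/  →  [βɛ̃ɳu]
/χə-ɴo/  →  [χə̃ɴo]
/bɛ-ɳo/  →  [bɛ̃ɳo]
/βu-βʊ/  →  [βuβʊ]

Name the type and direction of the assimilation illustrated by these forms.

The vowel /ɛ/ surfaces as nasalised [ɛ̃] next to the following nasal /ɳ/ — it has acquired the [+nasal] feature of its neighbour.
Likewise in the remaining data: /ə/ → [ə̃] before /ɴ/ — each time a vowel is nasalised next to a following nasal.
No change occurs in [βuβʊ] because the vowel at the boundary is adjacent to an oral consonant, not a nasal (/u/ next to /β/).
Because the conditioning nasal is to the right of the vowel that changes, the process is regressive (anticipatory).

regressive nasality assimilation (vowel nasalisation)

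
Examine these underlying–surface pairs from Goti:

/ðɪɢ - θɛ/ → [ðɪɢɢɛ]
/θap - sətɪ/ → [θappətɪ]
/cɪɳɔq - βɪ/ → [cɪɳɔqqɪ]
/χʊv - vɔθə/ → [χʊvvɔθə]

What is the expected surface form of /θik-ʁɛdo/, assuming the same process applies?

The data show progressive total assimilation (/θ/ → [ɢ] after /ɢ/; /s/ → [p] after /p/; /β/ → [q] after /q/): in every case the target segment becomes identical to its preceding neighbour, copying more than a single feature.
In [χʊvvɔθə] the two consonants at the boundary are already identical (/v/ + /v/), so the rule applies vacuously and nothing changes.
/ʁ/ is the segment targeted by the rule; it sits immediately after /k/, so it assimilates completely and surfaces as [k].

[θikkɛdo]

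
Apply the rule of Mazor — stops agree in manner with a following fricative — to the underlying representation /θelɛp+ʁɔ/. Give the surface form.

[θelɛɸʁɔ]

The rule targets /p/ (voiceless bilabial stop), which sits before the trigger /ʁ/ (fricative).
The voiceless bilabial fricative is [ɸ], so /p/ → [ɸ].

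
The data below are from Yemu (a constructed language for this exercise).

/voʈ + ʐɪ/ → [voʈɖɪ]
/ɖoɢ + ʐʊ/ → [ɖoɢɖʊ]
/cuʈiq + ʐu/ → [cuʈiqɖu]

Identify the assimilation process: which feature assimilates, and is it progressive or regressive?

Underlying /ʐ/ is realised as [ɖ] next to /ʈ/; /ʈ/ itself does not change.
The change fricative → stop matches the manner of the preceding /ʈ/, identifying this as manner assimilation.
Place and voice are unchanged, so the assimilation is partial, not total.
The other alternating forms pattern the same way: /ʐ/ → [ɖ] after /ɢ/ (fricative → stop, matching a stop); /ʐ/ → [ɖ] after /q/ (fricative → stop, matching a stop) — only manner changes, and always toward the preceding segment.
The trigger is the preceding segment, so the direction is progressive (perseverative).

progressive manner assimilation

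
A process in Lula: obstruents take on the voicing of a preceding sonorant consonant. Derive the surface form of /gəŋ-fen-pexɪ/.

The rule targets /f/ (voiceless labiodental fricative), which sits after the trigger /ŋ/ (voiced).
The voiced labiodental fricative is [v], so /f/ → [v].
At the second juncture, /p/ likewise becomes [b] adjacent to /n/.

[gəŋvenbexɪ]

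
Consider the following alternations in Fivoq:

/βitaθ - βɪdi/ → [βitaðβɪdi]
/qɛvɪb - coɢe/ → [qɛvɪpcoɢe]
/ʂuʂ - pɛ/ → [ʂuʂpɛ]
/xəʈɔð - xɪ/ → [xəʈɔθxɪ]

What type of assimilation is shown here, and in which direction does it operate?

regressive voicing assimilation

Underlying /θ/ is realised as [ð] next to /β/; /β/ itself does not change.
The change voiceless → voiced matches the voicing of the following /β/, identifying this as voicing assimilation.
Place and manner are unchanged, so the assimilation is partial, not total.
Checking the remaining alternations: /b/ → [p] before /c/ (voiced → voiceless, matching voiceless); /ð/ → [θ] before /x/ (voiced → voiceless, matching voiceless) — only voicing changes, and always toward the following segment.
No alternation appears in [ʂuʂpɛ]: there the adjacent consonants already agree in voicing (/ʂ/ and /p/ are both voiceless), so this form is consistent with the same rule.
The trigger is the following segment, so the direction is regressive (anticipatory).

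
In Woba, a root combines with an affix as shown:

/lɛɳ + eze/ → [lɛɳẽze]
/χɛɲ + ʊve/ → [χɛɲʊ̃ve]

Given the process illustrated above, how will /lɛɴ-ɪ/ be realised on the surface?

[lɛɴɪ̃]

The data show progressive nasality assimilation (vowel nasalisation): /e/ → [ẽ] after /ɳ/; /ʊ/ → [ʊ̃] after /ɲ/ — a vowel is nasalised by an immediately preceding nasal consonant.
The vowel /ɪ/ is adjacent to the preceding nasal /ɴ/, so it acquires [+nasal] and surfaces as [ɪ̃].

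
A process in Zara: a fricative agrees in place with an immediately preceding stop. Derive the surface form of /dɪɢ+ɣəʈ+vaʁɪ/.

/ɣ/ is a voiced velar fricative. The preceding trigger /ɢ/ is uvular, so /ɣ/ must become uvular as well.
The voiced uvular fricative is [ʁ], so /ɣ/ → [ʁ].
The same rule applies at the second boundary: /v/ → [ʐ] next to /ʈ/.

[dɪɢʁəʈʐaʁɪ]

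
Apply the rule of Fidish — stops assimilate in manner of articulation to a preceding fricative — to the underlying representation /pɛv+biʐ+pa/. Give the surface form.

[pɛvβiʐɸa]

The rule targets /b/ (voiced bilabial stop), which sits after the trigger /v/ (fricative).
Changing only its manner to fricative gives [β] — the voiced bilabial fricative.
The same rule applies at the second boundary: /p/ → [ɸ] next to /ʐ/.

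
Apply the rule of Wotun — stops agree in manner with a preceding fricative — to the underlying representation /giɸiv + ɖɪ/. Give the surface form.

/ɖ/ is a voiced retroflex stop. The preceding trigger /v/ is a fricative, so /ɖ/ must become a fricative as well.
Changing only its manner to fricative gives [ʐ] — the voiced retroflex fricative.

[giɸivʐɪ]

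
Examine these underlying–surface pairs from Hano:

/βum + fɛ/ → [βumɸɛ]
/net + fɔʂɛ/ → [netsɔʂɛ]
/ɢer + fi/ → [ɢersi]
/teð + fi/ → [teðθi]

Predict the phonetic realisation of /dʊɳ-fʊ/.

[dʊɳʂʊ]

The data show progressive place assimilation: /f/ → [ɸ] after /m/; /f/ → [s] after /t/; /f/ → [s] after /r/; /f/ → [θ] after /ð/. In each pair only place changes, matching the preceding consonant, while manner and voice stay constant.
/f/ is a voiceless labiodental fricative. The preceding trigger /ɳ/ is retroflex, so /f/ must become retroflex as well.
Changing only its place to retroflex gives [ʂ] — the voiceless retroflex fricative.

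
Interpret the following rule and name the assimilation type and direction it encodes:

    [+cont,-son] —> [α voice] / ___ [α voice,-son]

The rule copies [voice] from the environment onto the target, so the assimilating feature is voicing.
Since the environment is written after the underscore, the trigger follows the target; the direction is regressive.

regressive voicing assimilation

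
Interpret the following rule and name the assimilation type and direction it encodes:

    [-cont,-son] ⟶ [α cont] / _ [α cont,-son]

regressive manner assimilation

The shared variable α links the value of [cont] on the target to that of the neighbouring obstruent. [cont] distinguishes stops from fricatives — a manner-of-articulation feature — so this is manner assimilation.
The conditioning segment sits to the right of the focus bar, meaning the trigger follows the segment that changes — regressive assimilation.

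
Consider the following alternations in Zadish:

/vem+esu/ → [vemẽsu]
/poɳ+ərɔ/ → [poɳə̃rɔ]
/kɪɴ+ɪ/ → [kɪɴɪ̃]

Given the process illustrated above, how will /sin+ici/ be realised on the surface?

The data show progressive nasality assimilation (vowel nasalisation): /e/ → [ẽ] after /m/; /ə/ → [ə̃] after /ɳ/; /ɪ/ → [ɪ̃] after /ɴ/ — a vowel is nasalised by an immediately preceding nasal consonant.
The vowel /i/ is adjacent to the preceding nasal /n/, so it acquires [+nasal] and surfaces as [ĩ].

[sinĩci]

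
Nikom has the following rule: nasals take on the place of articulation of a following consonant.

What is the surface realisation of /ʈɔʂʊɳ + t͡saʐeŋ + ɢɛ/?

The rule targets /ɳ/ (voiced retroflex nasal), which sits before the trigger /t͡s/ (alveolar).
Changing only its place to alveolar gives [n] — the voiced alveolar nasal.
The same rule applies at the second boundary: /ŋ/ → [ɴ] next to /ɢ/.

[ʈɔʂʊnt͡saʐeɴɢɛ]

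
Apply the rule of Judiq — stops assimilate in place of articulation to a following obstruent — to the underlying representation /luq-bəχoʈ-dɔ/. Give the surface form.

The rule targets /q/ (voiceless uvular stop), which sits before the trigger /b/ (bilabial).
A voiceless bilabial stop is [p], so the surface segment is [p].
At the second juncture, /ʈ/ likewise becomes [t] adjacent to /d/.

[lupbəχotdɔ]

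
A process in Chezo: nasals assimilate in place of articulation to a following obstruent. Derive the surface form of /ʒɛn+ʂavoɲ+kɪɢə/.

/n/ is a voiced alveolar nasal. The following trigger /ʂ/ is retroflex, so /n/ must become retroflex as well.
A voiced retroflex nasal is [ɳ], so the surface segment is [ɳ].
The same rule applies at the second boundary: /ɲ/ → [ŋ] next to /k/.

[ʒɛɳʂavoŋkɪɢə]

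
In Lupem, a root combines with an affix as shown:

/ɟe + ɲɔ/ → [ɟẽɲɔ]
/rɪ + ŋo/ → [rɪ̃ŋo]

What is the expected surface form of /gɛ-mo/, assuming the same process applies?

The data show regressive nasality assimilation (vowel nasalisation): /e/ → [ẽ] before /ɲ/; /ɪ/ → [ɪ̃] before /ŋ/ — a vowel is nasalised by an immediately following nasal consonant.
/ɛ/ sits next to the nasal /m/ and is therefore nasalised to [ɛ̃].

[gɛ̃mo]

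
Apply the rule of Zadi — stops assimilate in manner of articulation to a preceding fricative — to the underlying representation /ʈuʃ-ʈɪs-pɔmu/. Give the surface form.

[ʈuʃʂɪsɸɔmu]

/ʈ/ is a voiceless retroflex stop. The preceding trigger /ʃ/ is a fricative, so /ʈ/ must become a fricative as well.
A voiceless retroflex fricative is [ʂ], so the surface segment is [ʂ].
At the second juncture, /p/ likewise becomes [ɸ] adjacent to /s/.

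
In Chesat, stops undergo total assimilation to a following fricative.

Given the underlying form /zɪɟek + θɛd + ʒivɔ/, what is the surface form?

/k/ is the segment targeted by the rule; it sits immediately before /θ/, so it assimilates completely and surfaces as [θ].
At the second juncture, /d/ likewise becomes [ʒ] adjacent to /ʒ/.

[zɪɟeθθɛʒʒivɔ]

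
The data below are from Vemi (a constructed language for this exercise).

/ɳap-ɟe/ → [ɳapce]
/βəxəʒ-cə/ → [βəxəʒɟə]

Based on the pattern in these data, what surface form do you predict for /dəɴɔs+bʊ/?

The data show progressive voicing assimilation: /ɟ/ → [c] after /p/; /c/ → [ɟ] after /ʒ/. In each pair only voicing changes, matching the preceding consonant, while place and manner stay constant.
The rule targets /b/ (voiced bilabial stop), which sits after the trigger /s/ (voiceless).
A voiceless bilabial stop is [p], so the surface segment is [p].

[dəɴɔspʊ]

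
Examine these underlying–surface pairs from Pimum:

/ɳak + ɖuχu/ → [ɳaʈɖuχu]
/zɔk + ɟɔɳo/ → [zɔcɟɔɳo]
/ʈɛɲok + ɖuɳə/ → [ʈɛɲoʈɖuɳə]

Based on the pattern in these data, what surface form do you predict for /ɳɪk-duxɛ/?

The data show regressive place assimilation: /k/ → [ʈ] before /ɖ/; /k/ → [c] before /ɟ/. In each pair only place changes, matching the following consonant, while manner and voice stay constant.
/k/ is a voiceless velar stop. The following trigger /d/ is alveolar, so /k/ must become alveolar as well.
The voiceless alveolar stop is [t], so /k/ → [t].

[ɳɪtduxɛ]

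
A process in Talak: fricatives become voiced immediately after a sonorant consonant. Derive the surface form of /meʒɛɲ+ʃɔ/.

The rule targets /ʃ/ (voiceless postalveolar fricative), which sits after the trigger /ɲ/ (voiced).
The voiced postalveolar fricative is [ʒ], so /ʃ/ → [ʒ].

[meʒɛɲʒɔ]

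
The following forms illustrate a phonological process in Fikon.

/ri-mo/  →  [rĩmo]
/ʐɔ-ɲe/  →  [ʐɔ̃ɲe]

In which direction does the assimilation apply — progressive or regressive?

regressive

The vowel /i/ surfaces as nasalised [ĩ] next to the following nasal /m/ — it has acquired the [+nasal] feature of its neighbour.
The other form shows the same pattern: /ɔ/ → [ɔ̃] before /ɲ/ — each time a vowel is nasalised next to a following nasal.
Because the conditioning nasal is to the right of the vowel that changes, the process is regressive (anticipatory).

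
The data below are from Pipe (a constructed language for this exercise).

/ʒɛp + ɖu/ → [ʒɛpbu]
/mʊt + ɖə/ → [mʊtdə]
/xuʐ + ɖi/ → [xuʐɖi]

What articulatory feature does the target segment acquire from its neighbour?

The segment that alternates is /ɖ/, which surfaces as [b] when adjacent to /p/.
The change retroflex → bilabial matches the place of the preceding /p/, identifying this as place assimilation.
The same holds elsewhere in the data: /ɖ/ → [d] after /t/ (retroflex → alveolar, matching alveolar) — only place changes, and always toward the preceding segment.
No alternation appears in [xuʐɖi]: there the adjacent consonants already agree in place (/ɖ/ and /ʐ/ are both retroflex), so this form is consistent with the same rule.

place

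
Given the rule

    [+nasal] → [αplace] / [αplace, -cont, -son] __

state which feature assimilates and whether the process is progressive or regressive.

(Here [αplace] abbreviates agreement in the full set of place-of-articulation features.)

progressive place assimilation

The rule copies the place features (abbreviated [place]) from the environment onto the target, so the assimilating feature is place.
The conditioning segment sits to the left of the focus bar, meaning the trigger precedes the segment that changes — progressive assimilation.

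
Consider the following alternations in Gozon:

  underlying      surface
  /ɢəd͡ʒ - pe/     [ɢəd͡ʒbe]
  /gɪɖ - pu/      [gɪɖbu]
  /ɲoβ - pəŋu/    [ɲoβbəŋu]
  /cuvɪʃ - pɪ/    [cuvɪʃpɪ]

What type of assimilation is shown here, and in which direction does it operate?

The segment that alternates is /p/, which surfaces as [b] when adjacent to /d͡ʒ/.
The change voiceless → voiced matches the voicing of the preceding /d͡ʒ/, identifying this as voicing assimilation.
Place and manner are unchanged, so the assimilation is partial, not total.
Checking the remaining alternations: /p/ → [b] after /ɖ/ (voiceless → voiced, matching voiced); /p/ → [b] after /β/ (voiceless → voiced, matching voiced) — only voicing changes, and always toward the preceding segment.
Nothing changes in [cuvɪʃpɪ]: there the adjacent consonants already agree in voicing (/p/ and /ʃ/ are both voiceless), so this form is consistent with the same rule.
Since the segment that changes follows the conditioning segment, the assimilation is progressive.

progressive voicing assimilation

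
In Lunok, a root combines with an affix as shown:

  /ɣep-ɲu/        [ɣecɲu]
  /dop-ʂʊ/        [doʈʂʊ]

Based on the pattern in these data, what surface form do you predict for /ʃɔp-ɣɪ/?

[ʃɔkɣɪ]

The data show regressive place assimilation: /p/ → [c] before /ɲ/; /p/ → [ʈ] before /ʂ/. In each pair only place changes, matching the following consonant, while manner and voice stay constant.
/p/ is a voiceless bilabial stop. The following trigger /ɣ/ is velar, so /p/ must become velar as well.
A voiceless velar stop is [k], so the surface segment is [k].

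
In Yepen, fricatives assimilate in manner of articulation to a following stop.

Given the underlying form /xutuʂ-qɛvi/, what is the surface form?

[xutuʈqɛvi]

The rule targets /ʂ/ (voiceless retroflex fricative), which sits before the trigger /q/ (stop).
Changing only its manner to stop gives [ʈ] — the voiceless retroflex stop.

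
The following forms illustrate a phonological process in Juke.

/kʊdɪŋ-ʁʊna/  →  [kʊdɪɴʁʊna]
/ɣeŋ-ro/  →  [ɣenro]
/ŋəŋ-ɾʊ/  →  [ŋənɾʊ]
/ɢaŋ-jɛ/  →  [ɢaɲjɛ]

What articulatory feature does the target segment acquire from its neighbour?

place

Comparing underlying and surface forms, /ŋ/ → [ɴ] is the alternation; the neighbouring /ʁ/ is constant.
The change velar → uvular matches the place of the following /ʁ/, identifying this as place assimilation.
The other alternating forms pattern the same way: /ŋ/ → [n] before /r/ (velar → alveolar, matching alveolar); /ŋ/ → [n] before /ɾ/ (velar → alveolar, matching alveolar); /ŋ/ → [ɲ] before /j/ (velar → palatal, matching palatal) — only place changes, and always toward the following segment.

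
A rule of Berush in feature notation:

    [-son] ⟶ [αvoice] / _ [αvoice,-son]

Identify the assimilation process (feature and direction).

The shared variable α links the value of [voice] on the target to the same value on the neighbouring segment, so voicing is the feature that assimilates.
Since the environment is written after the underscore, the trigger follows the target; the direction is regressive.

regressive voicing assimilation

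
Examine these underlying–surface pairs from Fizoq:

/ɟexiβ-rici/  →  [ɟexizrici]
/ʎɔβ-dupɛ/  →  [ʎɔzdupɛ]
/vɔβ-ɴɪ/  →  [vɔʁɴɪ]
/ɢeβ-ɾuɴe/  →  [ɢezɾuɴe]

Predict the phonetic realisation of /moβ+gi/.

[moɣgi]

The data show regressive place assimilation: /β/ → [z] before /r/; /β/ → [z] before /d/; /β/ → [ʁ] before /ɴ/; /β/ → [z] before /ɾ/. In each pair only place changes, matching the following consonant, while manner and voice stay constant.
/β/ is a voiced bilabial fricative. The following trigger /g/ is velar, so /β/ must become velar as well.
A voiced velar fricative is [ɣ], so the surface segment is [ɣ].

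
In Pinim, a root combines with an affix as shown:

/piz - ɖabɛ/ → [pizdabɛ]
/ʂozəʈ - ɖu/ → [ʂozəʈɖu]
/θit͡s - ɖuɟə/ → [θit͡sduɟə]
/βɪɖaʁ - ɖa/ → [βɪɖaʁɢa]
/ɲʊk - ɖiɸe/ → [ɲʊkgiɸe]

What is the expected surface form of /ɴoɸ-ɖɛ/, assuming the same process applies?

The data show progressive place assimilation: /ɖ/ → [d] after /z/; /ɖ/ → [d] after /t͡s/; /ɖ/ → [ɢ] after /ʁ/; /ɖ/ → [g] after /k/. In each pair only place changes, matching the preceding consonant, while manner and voice stay constant.
Nothing changes in [ʂozəʈɖu]: there the adjacent consonants already agree in place (/ɖ/ and /ʈ/ are both retroflex), so this form is consistent with the same rule.
/ɖ/ is a voiced retroflex stop. The preceding trigger /ɸ/ is bilabial, so /ɖ/ must become bilabial as well.
Changing only its place to bilabial gives [b] — the voiced bilabial stop.

[ɴoɸbɛ]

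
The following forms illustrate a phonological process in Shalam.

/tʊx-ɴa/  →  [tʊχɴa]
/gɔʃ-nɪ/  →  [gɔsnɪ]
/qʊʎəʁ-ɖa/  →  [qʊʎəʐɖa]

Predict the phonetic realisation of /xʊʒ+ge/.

The data show regressive place assimilation: /x/ → [χ] before /ɴ/; /ʃ/ → [s] before /n/; /ʁ/ → [ʐ] before /ɖ/. In each pair only place changes, matching the following consonant, while manner and voice stay constant.
/ʒ/ is a voiced postalveolar fricative. The following trigger /g/ is velar, so /ʒ/ must become velar as well.
The voiced velar fricative is [ɣ], so /ʒ/ → [ɣ].

[xʊɣge]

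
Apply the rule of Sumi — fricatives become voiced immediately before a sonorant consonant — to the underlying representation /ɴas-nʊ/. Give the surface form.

/s/ is a voiceless alveolar fricative. The following trigger /n/ is voiced, so /s/ must become voiced as well.
The voiced alveolar fricative is [z], so /s/ → [z].

[ɴaznʊ]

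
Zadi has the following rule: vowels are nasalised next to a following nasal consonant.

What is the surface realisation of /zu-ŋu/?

/u/ sits next to the nasal /ŋ/ and is therefore nasalised to [ũ].

[zũŋu]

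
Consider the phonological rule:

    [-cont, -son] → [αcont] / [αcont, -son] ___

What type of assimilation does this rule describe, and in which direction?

progressive manner assimilation

The shared variable α links the value of [cont] on the target to that of the neighbouring obstruent. [cont] distinguishes stops from fricatives — a manner-of-articulation feature — so this is manner assimilation.
Since the environment is written before the underscore, the trigger precedes the target; the direction is progressive.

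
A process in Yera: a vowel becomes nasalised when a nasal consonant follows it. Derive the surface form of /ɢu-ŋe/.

[ɢũŋe]

/u/ sits next to the nasal /ŋ/ and is therefore nasalised to [ũ].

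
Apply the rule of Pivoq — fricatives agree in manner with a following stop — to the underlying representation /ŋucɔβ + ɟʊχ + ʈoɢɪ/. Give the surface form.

[ŋucɔbɟʊqʈoɢɪ]

/β/ is a voiced bilabial fricative. The following trigger /ɟ/ is a stop, so /β/ must become a stop as well.
A voiced bilabial stop is [b], so the surface segment is [b].
At the second juncture, /χ/ likewise becomes [q] adjacent to /ʈ/.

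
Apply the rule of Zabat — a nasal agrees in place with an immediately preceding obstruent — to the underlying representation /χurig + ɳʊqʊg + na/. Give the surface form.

[χurigŋʊqʊgŋa]

The rule targets /ɳ/ (voiced retroflex nasal), which sits after the trigger /g/ (velar).
The voiced velar nasal is [ŋ], so /ɳ/ → [ŋ].
At the second juncture, /n/ likewise becomes [ŋ] adjacent to /g/.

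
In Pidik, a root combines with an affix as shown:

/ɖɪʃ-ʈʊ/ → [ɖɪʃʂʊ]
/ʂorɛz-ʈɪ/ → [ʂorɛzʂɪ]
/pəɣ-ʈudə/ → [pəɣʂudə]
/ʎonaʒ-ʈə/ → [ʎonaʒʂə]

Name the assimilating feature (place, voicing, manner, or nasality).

manner

Comparing underlying and surface forms, /ʈ/ → [ʂ] is the alternation; the neighbouring /ʃ/ is constant.
The change stop → fricative matches the manner of the preceding /ʃ/, identifying this as manner assimilation.
The other alternating forms pattern the same way: /ʈ/ → [ʂ] after /z/ (stop → fricative, matching a fricative); /ʈ/ → [ʂ] after /ɣ/ (stop → fricative, matching a fricative); /ʈ/ → [ʂ] after /ʒ/ (stop → fricative, matching a fricative) — only manner changes, and always toward the preceding segment.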